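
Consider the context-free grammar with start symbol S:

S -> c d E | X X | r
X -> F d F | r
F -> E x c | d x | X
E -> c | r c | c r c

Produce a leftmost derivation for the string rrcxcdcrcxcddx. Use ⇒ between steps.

S ⇒ XX ⇒ rX ⇒ rFdF ⇒ rExcdF ⇒ rrcxcdF ⇒ rrcxcdX ⇒ rrcxcdFdF ⇒ rrcxcdExcdF ⇒ rrcxcdcrcxcdF ⇒ rrcxcdcrcxcddx

S ⇒ XX   [S -> X X]
XX ⇒ rX   [X -> r]
rX ⇒ rFdF   [X -> F d F]
rFdF ⇒ rExcdF   [F -> E x c]
rExcdF ⇒ rrcxcdF   [E -> r c]
rrcxcdF ⇒ rrcxcdX   [F -> X]
rrcxcdX ⇒ rrcxcdFdF   [X -> F d F]
rrcxcdFdF ⇒ rrcxcdExcdF   [F -> E x c]
rrcxcdExcdF ⇒ rrcxcdcrcxcdF   [E -> c r c]
rrcxcdcrcxcdF ⇒ rrcxcdcrcxcddx   [F -> d x]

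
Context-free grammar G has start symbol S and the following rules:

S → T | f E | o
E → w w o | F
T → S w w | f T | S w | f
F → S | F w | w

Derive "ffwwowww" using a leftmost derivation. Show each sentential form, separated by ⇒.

S ⇒ T ⇒ Sw ⇒ Tw ⇒ Swww ⇒ fEwww ⇒ fFwww ⇒ fSwww ⇒ ffEwww ⇒ ffwwowww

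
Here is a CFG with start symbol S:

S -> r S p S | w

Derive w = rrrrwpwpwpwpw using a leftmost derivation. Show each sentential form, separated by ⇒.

S ⇒ rSpS   [S -> r S p S]
rSpS ⇒ rrSpSpS   [S -> r S p S]
rrSpSpS ⇒ rrrSpSpSpS   [S -> r S p S]
rrrSpSpSpS ⇒ rrrrSpSpSpSpS   [S -> r S p S]
rrrrSpSpSpSpS ⇒ rrrrwpSpSpSpS   [S -> w]
rrrrwpSpSpSpS ⇒ rrrrwpwpSpSpS   [S -> w]
rrrrwpwpSpSpS ⇒ rrrrwpwpwpSpS   [S -> w]
rrrrwpwpwpSpS ⇒ rrrrwpwpwpwpS   [S -> w]
rrrrwpwpwpwpS ⇒ rrrrwpwpwpwpw   [S -> w]

S ⇒ rSpS ⇒ rrSpSpS ⇒ rrrSpSpSpS ⇒ rrrrSpSpSpSpS ⇒ rrrrwpSpSpSpS ⇒ rrrrwpwpSpSpS ⇒ rrrrwpwpwpSpS ⇒ rrrrwpwpwpwpS ⇒ rrrrwpwpwpwpw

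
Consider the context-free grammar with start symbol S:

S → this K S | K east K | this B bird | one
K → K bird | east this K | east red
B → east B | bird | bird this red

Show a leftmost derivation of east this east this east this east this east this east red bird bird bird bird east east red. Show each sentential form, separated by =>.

S => K east K => K bird east K => east this K bird east K => east this east this K bird east K => east this east this K bird bird east K => east this east this K bird bird bird east K => east this east this east this K bird bird bird east K => east this east this east this east this K bird bird bird east K => east this east this east this east this K bird bird bird bird east K => east this east this east this east this east this K bird bird bird bird east K => east this east this east this east this east this east red bird bird bird bird east K => east this east this east this east this east this east red bird bird bird bird east east red

S => K east K   [S → K east K]
K east K => K bird east K   [K → K bird]
K bird east K => east this K bird east K   [K → east this K]
east this K bird east K => east this east this K bird east K   [K → east this K]
east this east this K bird east K => east this east this K bird bird east K   [K → K bird]
east this east this K bird bird east K => east this east this K bird bird bird east K   [K → K bird]
east this east this K bird bird bird east K => east this east this east this K bird bird bird east K   [K → east this K]
east this east this east this K bird bird bird east K => east this east this east this east this K bird bird bird east K   [K → east this K]
east this east this east this east this K bird bird bird east K => east this east this east this east this K bird bird bird bird east K   [K → K bird]
east this east this east this east this K bird bird bird bird east K => east this east this east this east this east this K bird bird bird bird east K   [K → east this K]
east this east this east this east this east this K bird bird bird bird east K => east this east this east this east this east this east red bird bird bird bird east K   [K → east red]
east this east this east this east this east this east red bird bird bird bird east K => east this east this east this east this east this east red bird bird bird bird east east red   [K → east red]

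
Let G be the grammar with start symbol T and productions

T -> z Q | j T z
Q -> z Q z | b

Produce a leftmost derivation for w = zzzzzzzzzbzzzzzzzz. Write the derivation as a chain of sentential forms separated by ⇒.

T ⇒ zQ   [T -> z Q]
zQ ⇒ zzQz   [Q -> z Q z]
zzQz ⇒ zzzQzz   [Q -> z Q z]
zzzQzz ⇒ zzzzQzzz   [Q -> z Q z]
zzzzQzzz ⇒ zzzzzQzzzz   [Q -> z Q z]
zzzzzQzzzz ⇒ zzzzzzQzzzzz   [Q -> z Q z]
zzzzzzQzzzzz ⇒ zzzzzzzQzzzzzz   [Q -> z Q z]
zzzzzzzQzzzzzz ⇒ zzzzzzzzQzzzzzzz   [Q -> z Q z]
zzzzzzzzQzzzzzzz ⇒ zzzzzzzzzQzzzzzzzz   [Q -> z Q z]
zzzzzzzzzQzzzzzzzz ⇒ zzzzzzzzzbzzzzzzzz   [Q -> b]

T⇒zQ⇒zzQz⇒zzzQzz⇒zzzzQzzz⇒zzzzzQzzzz⇒zzzzzzQzzzzz⇒zzzzzzzQzzzzzz⇒zzzzzzzzQzzzzzzz⇒zzzzzzzzzQzzzzzzzz⇒zzzzzzzzzbzzzzzzzz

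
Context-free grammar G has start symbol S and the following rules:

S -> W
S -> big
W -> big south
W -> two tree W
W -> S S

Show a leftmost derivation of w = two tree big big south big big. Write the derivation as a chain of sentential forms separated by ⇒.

S ⇒ W ⇒ two tree W ⇒ two tree S S ⇒ two tree W S ⇒ two tree S S S ⇒ two tree big S S ⇒ two tree big W S ⇒ two tree big S S S ⇒ two tree big W S S ⇒ two tree big big south S S ⇒ two tree big big south big S ⇒ two tree big big south big big

S ⇒ W   [S -> W]
W ⇒ two tree W   [W -> two tree W]
two tree W ⇒ two tree S S   [W -> S S]
two tree S S ⇒ two tree W S   [S -> W]
two tree W S ⇒ two tree S S S   [W -> S S]
two tree S S S ⇒ two tree big S S   [S -> big]
two tree big S S ⇒ two tree big W S   [S -> W]
two tree big W S ⇒ two tree big S S S   [W -> S S]
two tree big S S S ⇒ two tree big W S S   [S -> W]
two tree big W S S ⇒ two tree big big south S S   [W -> big south]
two tree big big south S S ⇒ two tree big big south big S   [S -> big]
two tree big big south big S ⇒ two tree big big south big big   [S -> big]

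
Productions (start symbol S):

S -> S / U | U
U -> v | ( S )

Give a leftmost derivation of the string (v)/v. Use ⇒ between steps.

S⇒S/U⇒U/U⇒(S)/U⇒(U)/U⇒(v)/U⇒(v)/v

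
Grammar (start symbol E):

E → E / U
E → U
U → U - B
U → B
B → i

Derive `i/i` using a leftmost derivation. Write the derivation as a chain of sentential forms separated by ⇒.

E ⇒ E/U   [E → E / U]
E/U ⇒ U/U   [E → U]
U/U ⇒ B/U   [U → B]
B/U ⇒ i/U   [B → i]
i/U ⇒ i/B   [U → B]
i/B ⇒ i/i   [B → i]

E ⇒ E/U ⇒ U/U ⇒ B/U ⇒ i/U ⇒ i/B ⇒ i/i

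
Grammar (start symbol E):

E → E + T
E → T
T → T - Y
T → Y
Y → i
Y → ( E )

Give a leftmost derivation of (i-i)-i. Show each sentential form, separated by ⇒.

E⇒T⇒T-Y⇒Y-Y⇒(E)-Y⇒(T)-Y⇒(T-Y)-Y⇒(Y-Y)-Y⇒(i-Y)-Y⇒(i-i)-Y⇒(i-i)-i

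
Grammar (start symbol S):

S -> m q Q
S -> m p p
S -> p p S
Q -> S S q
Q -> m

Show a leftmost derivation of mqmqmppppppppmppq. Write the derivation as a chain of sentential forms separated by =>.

S => mqQ   [S -> m q Q]
mqQ => mqSSq   [Q -> S S q]
mqSSq => mqmqQSq   [S -> m q Q]
mqmqQSq => mqmqmSq   [Q -> m]
mqmqmSq => mqmqmppSq   [S -> p p S]
mqmqmppSq => mqmqmppppSq   [S -> p p S]
mqmqmppppSq => mqmqmppppppSq   [S -> p p S]
mqmqmppppppSq => mqmqmppppppppSq   [S -> p p S]
mqmqmppppppppSq => mqmqmppppppppmppq   [S -> m p p]

S=>mqQ=>mqSSq=>mqmqQSq=>mqmqmSq=>mqmqmppSq=>mqmqmppppSq=>mqmqmppppppSq=>mqmqmppppppppSq=>mqmqmppppppppmppq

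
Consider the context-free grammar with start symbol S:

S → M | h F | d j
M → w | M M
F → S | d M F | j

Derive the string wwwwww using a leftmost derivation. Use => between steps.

S => M => MM => wM => wMM => wMMM => wMMMM => wMMMMM => wwMMMM => wwwMMM => wwwwMM => wwwwwM => wwwwww

S => M   [S → M]
M => MM   [M → M M]
MM => wM   [M → w]
wM => wMM   [M → M M]
wMM => wMMM   [M → M M]
wMMM => wMMMM   [M → M M]
wMMMM => wMMMMM   [M → M M]
wMMMMM => wwMMMM   [M → w]
wwMMMM => wwwMMM   [M → w]
wwwMMM => wwwwMM   [M → w]
wwwwMM => wwwwwM   [M → w]
wwwwwM => wwwwww   [M → w]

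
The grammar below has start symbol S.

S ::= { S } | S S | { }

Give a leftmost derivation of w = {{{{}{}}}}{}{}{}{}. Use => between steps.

S => SS => SSS => SSSS => SSSSS => {S}SSSS => {{S}}SSSS => {{{S}}}SSSS => {{{SS}}}SSSS => {{{{}S}}}SSSS => {{{{}{}}}}SSSS => {{{{}{}}}}{}SSS => {{{{}{}}}}{}{}SS => {{{{}{}}}}{}{}{}S => {{{{}{}}}}{}{}{}{}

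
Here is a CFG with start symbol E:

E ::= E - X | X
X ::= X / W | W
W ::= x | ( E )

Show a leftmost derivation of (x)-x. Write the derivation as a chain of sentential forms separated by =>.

E=>E-X=>X-X=>W-X=>(E)-X=>(X)-X=>(W)-X=>(x)-X=>(x)-W=>(x)-x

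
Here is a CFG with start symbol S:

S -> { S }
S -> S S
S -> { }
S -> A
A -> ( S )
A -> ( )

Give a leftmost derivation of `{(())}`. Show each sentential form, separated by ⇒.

S⇒{S}⇒{A}⇒{(S)}⇒{(A)}⇒{(())}

S ⇒ {S}   [S -> { S }]
{S} ⇒ {A}   [S -> A]
{A} ⇒ {(S)}   [A -> ( S )]
{(S)} ⇒ {(A)}   [S -> A]
{(A)} ⇒ {(())}   [A -> ( )]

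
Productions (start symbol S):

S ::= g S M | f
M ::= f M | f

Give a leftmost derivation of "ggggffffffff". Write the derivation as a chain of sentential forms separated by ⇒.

S ⇒ gSM ⇒ ggSMM ⇒ gggSMMM ⇒ ggggSMMMM ⇒ ggggfMMMM ⇒ ggggffMMM ⇒ ggggfffMMM ⇒ ggggffffMMM ⇒ ggggfffffMM ⇒ ggggffffffMM ⇒ ggggfffffffM ⇒ ggggffffffff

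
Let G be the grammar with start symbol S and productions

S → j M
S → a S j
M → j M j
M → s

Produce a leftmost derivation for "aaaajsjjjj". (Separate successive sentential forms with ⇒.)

S ⇒ aSj   [S → a S j]
aSj ⇒ aaSjj   [S → a S j]
aaSjj ⇒ aaaSjjj   [S → a S j]
aaaSjjj ⇒ aaaaSjjjj   [S → a S j]
aaaaSjjjj ⇒ aaaajMjjjj   [S → j M]
aaaajMjjjj ⇒ aaaajsjjjj   [M → s]

S ⇒ aSj ⇒ aaSjj ⇒ aaaSjjj ⇒ aaaaSjjjj ⇒ aaaajMjjjj ⇒ aaaajsjjjj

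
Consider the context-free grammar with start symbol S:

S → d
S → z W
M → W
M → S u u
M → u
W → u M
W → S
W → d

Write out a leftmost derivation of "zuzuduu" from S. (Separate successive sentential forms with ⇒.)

S ⇒ zW ⇒ zuM ⇒ zuW ⇒ zuS ⇒ zuzW ⇒ zuzuM ⇒ zuzuSuu ⇒ zuzuduu

S ⇒ zW   [S → z W]
zW ⇒ zuM   [W → u M]
zuM ⇒ zuW   [M → W]
zuW ⇒ zuS   [W → S]
zuS ⇒ zuzW   [S → z W]
zuzW ⇒ zuzuM   [W → u M]
zuzuM ⇒ zuzuSuu   [M → S u u]
zuzuSuu ⇒ zuzuduu   [S → d]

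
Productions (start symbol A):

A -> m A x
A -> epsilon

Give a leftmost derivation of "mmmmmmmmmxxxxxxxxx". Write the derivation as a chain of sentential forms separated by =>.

A => mAx => mmAxx => mmmAxxx => mmmmAxxxx => mmmmmAxxxxx => mmmmmmAxxxxxx => mmmmmmmAxxxxxxx => mmmmmmmmAxxxxxxxx => mmmmmmmmmAxxxxxxxxx => mmmmmmmmmxxxxxxxxx

A => mAx   [A -> m A x]
mAx => mmAxx   [A -> m A x]
mmAxx => mmmAxxx   [A -> m A x]
mmmAxxx => mmmmAxxxx   [A -> m A x]
mmmmAxxxx => mmmmmAxxxxx   [A -> m A x]
mmmmmAxxxxx => mmmmmmAxxxxxx   [A -> m A x]
mmmmmmAxxxxxx => mmmmmmmAxxxxxxx   [A -> m A x]
mmmmmmmAxxxxxxx => mmmmmmmmAxxxxxxxx   [A -> m A x]
mmmmmmmmAxxxxxxxx => mmmmmmmmmAxxxxxxxxx   [A -> m A x]
mmmmmmmmmAxxxxxxxxx => mmmmmmmmmxxxxxxxxx   [A -> epsilon]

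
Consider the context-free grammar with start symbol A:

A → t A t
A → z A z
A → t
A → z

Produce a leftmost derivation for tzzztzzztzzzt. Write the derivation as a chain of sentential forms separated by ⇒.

A ⇒ tAt   [A → t A t]
tAt ⇒ tzAzt   [A → z A z]
tzAzt ⇒ tzzAzzt   [A → z A z]
tzzAzzt ⇒ tzzzAzzzt   [A → z A z]
tzzzAzzzt ⇒ tzzztAtzzzt   [A → t A t]
tzzztAtzzzt ⇒ tzzztzAztzzzt   [A → z A z]
tzzztzAztzzzt ⇒ tzzztzzztzzzt   [A → z]

A ⇒ tAt ⇒ tzAzt ⇒ tzzAzzt ⇒ tzzzAzzzt ⇒ tzzztAtzzzt ⇒ tzzztzAztzzzt ⇒ tzzztzzztzzzt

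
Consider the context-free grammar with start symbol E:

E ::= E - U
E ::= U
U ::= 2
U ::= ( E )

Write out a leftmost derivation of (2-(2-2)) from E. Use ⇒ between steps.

E⇒U⇒(E)⇒(E-U)⇒(U-U)⇒(2-U)⇒(2-(E))⇒(2-(E-U))⇒(2-(U-U))⇒(2-(2-U))⇒(2-(2-2))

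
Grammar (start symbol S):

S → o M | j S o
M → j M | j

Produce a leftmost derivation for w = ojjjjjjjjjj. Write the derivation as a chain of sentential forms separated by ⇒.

S⇒oM⇒ojM⇒ojjM⇒ojjjM⇒ojjjjM⇒ojjjjjM⇒ojjjjjjM⇒ojjjjjjjM⇒ojjjjjjjjM⇒ojjjjjjjjjM⇒ojjjjjjjjjj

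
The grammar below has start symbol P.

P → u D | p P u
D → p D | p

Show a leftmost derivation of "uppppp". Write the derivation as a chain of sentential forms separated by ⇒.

P ⇒ uD   [P → u D]
uD ⇒ upD   [D → p D]
upD ⇒ uppD   [D → p D]
uppD ⇒ upppD   [D → p D]
upppD ⇒ uppppD   [D → p D]
uppppD ⇒ uppppp   [D → p]

P ⇒ uD ⇒ upD ⇒ uppD ⇒ upppD ⇒ uppppD ⇒ uppppp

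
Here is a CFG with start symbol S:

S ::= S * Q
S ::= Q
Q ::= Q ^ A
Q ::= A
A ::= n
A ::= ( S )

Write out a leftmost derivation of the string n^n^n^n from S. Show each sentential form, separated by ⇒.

S ⇒ Q   [S ::= Q]
Q ⇒ Q^A   [Q ::= Q ^ A]
Q^A ⇒ Q^A^A   [Q ::= Q ^ A]
Q^A^A ⇒ Q^A^A^A   [Q ::= Q ^ A]
Q^A^A^A ⇒ A^A^A^A   [Q ::= A]
A^A^A^A ⇒ n^A^A^A   [A ::= n]
n^A^A^A ⇒ n^n^A^A   [A ::= n]
n^n^A^A ⇒ n^n^n^A   [A ::= n]
n^n^n^A ⇒ n^n^n^n   [A ::= n]

S⇒Q⇒Q^A⇒Q^A^A⇒Q^A^A^A⇒A^A^A^A⇒n^A^A^A⇒n^n^A^A⇒n^n^n^A⇒n^n^n^n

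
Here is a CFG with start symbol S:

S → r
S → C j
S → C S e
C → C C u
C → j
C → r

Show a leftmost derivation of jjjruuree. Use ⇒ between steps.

S ⇒ CSe   [S → C S e]
CSe ⇒ jSe   [C → j]
jSe ⇒ jCSee   [S → C S e]
jCSee ⇒ jCCuSee   [C → C C u]
jCCuSee ⇒ jjCuSee   [C → j]
jjCuSee ⇒ jjCCuuSee   [C → C C u]
jjCCuuSee ⇒ jjjCuuSee   [C → j]
jjjCuuSee ⇒ jjjruuSee   [C → r]
jjjruuSee ⇒ jjjruuree   [S → r]

S⇒CSe⇒jSe⇒jCSee⇒jCCuSee⇒jjCuSee⇒jjCCuuSee⇒jjjCuuSee⇒jjjruuSee⇒jjjruuree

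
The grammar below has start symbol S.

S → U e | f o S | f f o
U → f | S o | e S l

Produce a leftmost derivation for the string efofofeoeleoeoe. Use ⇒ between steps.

S ⇒ Ue ⇒ Soe ⇒ Ueoe ⇒ Soeoe ⇒ Ueoeoe ⇒ eSleoeoe ⇒ efoSleoeoe ⇒ efofoSleoeoe ⇒ efofoUeleoeoe ⇒ efofoSoeleoeoe ⇒ efofoUeoeleoeoe ⇒ efofofeoeleoeoe

S ⇒ Ue   [S → U e]
Ue ⇒ Soe   [U → S o]
Soe ⇒ Ueoe   [S → U e]
Ueoe ⇒ Soeoe   [U → S o]
Soeoe ⇒ Ueoeoe   [S → U e]
Ueoeoe ⇒ eSleoeoe   [U → e S l]
eSleoeoe ⇒ efoSleoeoe   [S → f o S]
efoSleoeoe ⇒ efofoSleoeoe   [S → f o S]
efofoSleoeoe ⇒ efofoUeleoeoe   [S → U e]
efofoUeleoeoe ⇒ efofoSoeleoeoe   [U → S o]
efofoSoeleoeoe ⇒ efofoUeoeleoeoe   [S → U e]
efofoUeoeleoeoe ⇒ efofofeoeleoeoe   [U → f]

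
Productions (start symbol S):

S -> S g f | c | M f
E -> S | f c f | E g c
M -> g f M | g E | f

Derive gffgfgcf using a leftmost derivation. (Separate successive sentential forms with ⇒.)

S⇒Mf⇒gEf⇒gEgcf⇒gSgcf⇒gSgfgcf⇒gMfgfgcf⇒gffgfgcf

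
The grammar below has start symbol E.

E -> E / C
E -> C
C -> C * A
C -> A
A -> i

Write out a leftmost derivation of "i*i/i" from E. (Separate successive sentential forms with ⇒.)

E⇒E/C⇒C/C⇒C*A/C⇒A*A/C⇒i*A/C⇒i*i/C⇒i*i/A⇒i*i/i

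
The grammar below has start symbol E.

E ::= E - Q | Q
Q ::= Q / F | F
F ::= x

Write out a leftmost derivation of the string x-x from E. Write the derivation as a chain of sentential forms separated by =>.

E=>E-Q=>Q-Q=>F-Q=>x-Q=>x-F=>x-x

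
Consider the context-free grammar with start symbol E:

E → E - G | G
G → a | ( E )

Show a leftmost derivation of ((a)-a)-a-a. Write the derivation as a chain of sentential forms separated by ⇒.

E ⇒ E-G ⇒ E-G-G ⇒ G-G-G ⇒ (E)-G-G ⇒ (E-G)-G-G ⇒ (G-G)-G-G ⇒ ((E)-G)-G-G ⇒ ((G)-G)-G-G ⇒ ((a)-G)-G-G ⇒ ((a)-a)-G-G ⇒ ((a)-a)-a-G ⇒ ((a)-a)-a-a

E ⇒ E-G   [E → E - G]
E-G ⇒ E-G-G   [E → E - G]
E-G-G ⇒ G-G-G   [E → G]
G-G-G ⇒ (E)-G-G   [G → ( E )]
(E)-G-G ⇒ (E-G)-G-G   [E → E - G]
(E-G)-G-G ⇒ (G-G)-G-G   [E → G]
(G-G)-G-G ⇒ ((E)-G)-G-G   [G → ( E )]
((E)-G)-G-G ⇒ ((G)-G)-G-G   [E → G]
((G)-G)-G-G ⇒ ((a)-G)-G-G   [G → a]
((a)-G)-G-G ⇒ ((a)-a)-G-G   [G → a]
((a)-a)-G-G ⇒ ((a)-a)-a-G   [G → a]
((a)-a)-a-G ⇒ ((a)-a)-a-a   [G → a]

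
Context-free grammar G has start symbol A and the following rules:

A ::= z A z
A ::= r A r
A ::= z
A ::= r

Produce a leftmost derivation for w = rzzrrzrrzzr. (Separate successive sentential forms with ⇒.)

A ⇒ rAr ⇒ rzAzr ⇒ rzzAzzr ⇒ rzzrArzzr ⇒ rzzrrArrzzr ⇒ rzzrrzrrzzr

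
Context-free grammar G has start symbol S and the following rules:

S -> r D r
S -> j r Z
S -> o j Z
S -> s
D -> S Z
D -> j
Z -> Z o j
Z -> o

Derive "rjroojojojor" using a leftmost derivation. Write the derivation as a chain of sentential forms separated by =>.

S => rDr => rSZr => rjrZZr => rjrZojZr => rjrZojojZr => rjrZojojojZr => rjroojojojZr => rjroojojojor

S => rDr   [S -> r D r]
rDr => rSZr   [D -> S Z]
rSZr => rjrZZr   [S -> j r Z]
rjrZZr => rjrZojZr   [Z -> Z o j]
rjrZojZr => rjrZojojZr   [Z -> Z o j]
rjrZojojZr => rjrZojojojZr   [Z -> Z o j]
rjrZojojojZr => rjroojojojZr   [Z -> o]
rjroojojojZr => rjroojojojor   [Z -> o]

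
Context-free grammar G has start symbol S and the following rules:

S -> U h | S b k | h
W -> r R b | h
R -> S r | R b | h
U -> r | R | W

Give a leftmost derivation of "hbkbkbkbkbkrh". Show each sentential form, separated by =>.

S => Uh   [S -> U h]
Uh => Rh   [U -> R]
Rh => Srh   [R -> S r]
Srh => Sbkrh   [S -> S b k]
Sbkrh => Sbkbkrh   [S -> S b k]
Sbkbkrh => Sbkbkbkrh   [S -> S b k]
Sbkbkbkrh => Sbkbkbkbkrh   [S -> S b k]
Sbkbkbkbkrh => Sbkbkbkbkbkrh   [S -> S b k]
Sbkbkbkbkbkrh => hbkbkbkbkbkrh   [S -> h]

S => Uh => Rh => Srh => Sbkrh => Sbkbkrh => Sbkbkbkrh => Sbkbkbkbkrh => Sbkbkbkbkbkrh => hbkbkbkbkbkrh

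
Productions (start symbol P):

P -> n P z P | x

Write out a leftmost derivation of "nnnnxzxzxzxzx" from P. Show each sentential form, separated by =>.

P => nPzP => nnPzPzP => nnnPzPzPzP => nnnnPzPzPzPzP => nnnnxzPzPzPzP => nnnnxzxzPzPzP => nnnnxzxzxzPzP => nnnnxzxzxzxzP => nnnnxzxzxzxzx

P => nPzP   [P -> n P z P]
nPzP => nnPzPzP   [P -> n P z P]
nnPzPzP => nnnPzPzPzP   [P -> n P z P]
nnnPzPzPzP => nnnnPzPzPzPzP   [P -> n P z P]
nnnnPzPzPzPzP => nnnnxzPzPzPzP   [P -> x]
nnnnxzPzPzPzP => nnnnxzxzPzPzP   [P -> x]
nnnnxzxzPzPzP => nnnnxzxzxzPzP   [P -> x]
nnnnxzxzxzPzP => nnnnxzxzxzxzP   [P -> x]
nnnnxzxzxzxzP => nnnnxzxzxzxzx   [P -> x]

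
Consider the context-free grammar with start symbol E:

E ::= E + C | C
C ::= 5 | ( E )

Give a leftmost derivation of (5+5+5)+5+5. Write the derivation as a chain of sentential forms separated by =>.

E=>E+C=>E+C+C=>C+C+C=>(E)+C+C=>(E+C)+C+C=>(E+C+C)+C+C=>(C+C+C)+C+C=>(5+C+C)+C+C=>(5+5+C)+C+C=>(5+5+5)+C+C=>(5+5+5)+5+C=>(5+5+5)+5+5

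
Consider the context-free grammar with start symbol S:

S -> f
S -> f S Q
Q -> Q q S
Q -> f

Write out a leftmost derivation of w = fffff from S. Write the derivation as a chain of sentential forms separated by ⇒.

S ⇒ fSQ ⇒ ffSQQ ⇒ fffQQ ⇒ ffffQ ⇒ fffff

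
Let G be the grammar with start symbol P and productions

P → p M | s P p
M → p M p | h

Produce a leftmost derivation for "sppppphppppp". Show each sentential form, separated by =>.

P => sPp => spMp => sppMpp => spppMppp => sppppMpppp => spppppMppppp => sppppphppppp

P => sPp   [P → s P p]
sPp => spMp   [P → p M]
spMp => sppMpp   [M → p M p]
sppMpp => spppMppp   [M → p M p]
spppMppp => sppppMpppp   [M → p M p]
sppppMpppp => spppppMppppp   [M → p M p]
spppppMppppp => sppppphppppp   [M → h]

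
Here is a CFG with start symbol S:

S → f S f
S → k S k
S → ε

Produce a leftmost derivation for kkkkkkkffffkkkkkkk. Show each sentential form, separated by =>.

S=>kSk=>kkSkk=>kkkSkkk=>kkkkSkkkk=>kkkkkSkkkkk=>kkkkkkSkkkkkk=>kkkkkkkSkkkkkkk=>kkkkkkkfSfkkkkkkk=>kkkkkkkffSffkkkkkkk=>kkkkkkkffffkkkkkkk

S => kSk   [S → k S k]
kSk => kkSkk   [S → k S k]
kkSkk => kkkSkkk   [S → k S k]
kkkSkkk => kkkkSkkkk   [S → k S k]
kkkkSkkkk => kkkkkSkkkkk   [S → k S k]
kkkkkSkkkkk => kkkkkkSkkkkkk   [S → k S k]
kkkkkkSkkkkkk => kkkkkkkSkkkkkkk   [S → k S k]
kkkkkkkSkkkkkkk => kkkkkkkfSfkkkkkkk   [S → f S f]
kkkkkkkfSfkkkkkkk => kkkkkkkffSffkkkkkkk   [S → f S f]
kkkkkkkffSffkkkkkkk => kkkkkkkffffkkkkkkk   [S → ε]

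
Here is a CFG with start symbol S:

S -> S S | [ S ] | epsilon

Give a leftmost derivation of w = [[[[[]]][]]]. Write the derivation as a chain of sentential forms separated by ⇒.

S ⇒ [S]   [S -> [ S ]]
[S] ⇒ [[S]]   [S -> [ S ]]
[[S]] ⇒ [[SS]]   [S -> S S]
[[SS]] ⇒ [[[S]S]]   [S -> [ S ]]
[[[S]S]] ⇒ [[[[S]]S]]   [S -> [ S ]]
[[[[S]]S]] ⇒ [[[[[S]]]S]]   [S -> [ S ]]
[[[[[S]]]S]] ⇒ [[[[[]]]S]]   [S -> epsilon]
[[[[[]]]S]] ⇒ [[[[[]]][S]]]   [S -> [ S ]]
[[[[[]]][S]]] ⇒ [[[[[]]][]]]   [S -> epsilon]

S⇒[S]⇒[[S]]⇒[[SS]]⇒[[[S]S]]⇒[[[[S]]S]]⇒[[[[[S]]]S]]⇒[[[[[]]]S]]⇒[[[[[]]][S]]]⇒[[[[[]]][]]]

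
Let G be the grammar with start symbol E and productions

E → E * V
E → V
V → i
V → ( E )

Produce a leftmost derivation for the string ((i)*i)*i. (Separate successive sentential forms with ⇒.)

E ⇒ E*V ⇒ V*V ⇒ (E)*V ⇒ (E*V)*V ⇒ (V*V)*V ⇒ ((E)*V)*V ⇒ ((V)*V)*V ⇒ ((i)*V)*V ⇒ ((i)*i)*V ⇒ ((i)*i)*i

E ⇒ E*V   [E → E * V]
E*V ⇒ V*V   [E → V]
V*V ⇒ (E)*V   [V → ( E )]
(E)*V ⇒ (E*V)*V   [E → E * V]
(E*V)*V ⇒ (V*V)*V   [E → V]
(V*V)*V ⇒ ((E)*V)*V   [V → ( E )]
((E)*V)*V ⇒ ((V)*V)*V   [E → V]
((V)*V)*V ⇒ ((i)*V)*V   [V → i]
((i)*V)*V ⇒ ((i)*i)*V   [V → i]
((i)*i)*V ⇒ ((i)*i)*i   [V → i]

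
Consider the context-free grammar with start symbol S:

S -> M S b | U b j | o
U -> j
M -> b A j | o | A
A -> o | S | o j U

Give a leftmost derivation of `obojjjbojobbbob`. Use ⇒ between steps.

S ⇒ MSb   [S -> M S b]
MSb ⇒ ASb   [M -> A]
ASb ⇒ SSb   [A -> S]
SSb ⇒ MSbSb   [S -> M S b]
MSbSb ⇒ oSbSb   [M -> o]
oSbSb ⇒ oMSbbSb   [S -> M S b]
oMSbbSb ⇒ obAjSbbSb   [M -> b A j]
obAjSbbSb ⇒ obojUjSbbSb   [A -> o j U]
obojUjSbbSb ⇒ obojjjSbbSb   [U -> j]
obojjjSbbSb ⇒ obojjjMSbbbSb   [S -> M S b]
obojjjMSbbbSb ⇒ obojjjbAjSbbbSb   [M -> b A j]
obojjjbAjSbbbSb ⇒ obojjjbojSbbbSb   [A -> o]
obojjjbojSbbbSb ⇒ obojjjbojobbbSb   [S -> o]
obojjjbojobbbSb ⇒ obojjjbojobbbob   [S -> o]

S ⇒ MSb ⇒ ASb ⇒ SSb ⇒ MSbSb ⇒ oSbSb ⇒ oMSbbSb ⇒ obAjSbbSb ⇒ obojUjSbbSb ⇒ obojjjSbbSb ⇒ obojjjMSbbbSb ⇒ obojjjbAjSbbbSb ⇒ obojjjbojSbbbSb ⇒ obojjjbojobbbSb ⇒ obojjjbojobbbob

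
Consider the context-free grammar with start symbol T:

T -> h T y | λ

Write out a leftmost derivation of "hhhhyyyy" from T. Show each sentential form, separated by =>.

T => hTy => hhTyy => hhhTyyy => hhhhTyyyy => hhhhyyyy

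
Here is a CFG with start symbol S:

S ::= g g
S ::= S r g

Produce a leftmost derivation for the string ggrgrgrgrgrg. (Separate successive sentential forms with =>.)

S => Srg => Srgrg => Srgrgrg => Srgrgrgrg => Srgrgrgrgrg => ggrgrgrgrgrg

S => Srg   [S ::= S r g]
Srg => Srgrg   [S ::= S r g]
Srgrg => Srgrgrg   [S ::= S r g]
Srgrgrg => Srgrgrgrg   [S ::= S r g]
Srgrgrgrg => Srgrgrgrgrg   [S ::= S r g]
Srgrgrgrgrg => ggrgrgrgrgrg   [S ::= g g]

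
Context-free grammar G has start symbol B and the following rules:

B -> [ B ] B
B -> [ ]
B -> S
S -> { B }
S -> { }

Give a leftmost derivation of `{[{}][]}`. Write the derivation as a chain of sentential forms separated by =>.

B => S => {B} => {[B]B} => {[S]B} => {[{}]B} => {[{}][]}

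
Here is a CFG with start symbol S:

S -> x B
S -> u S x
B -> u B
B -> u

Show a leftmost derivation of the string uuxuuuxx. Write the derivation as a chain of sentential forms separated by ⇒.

S ⇒ uSx ⇒ uuSxx ⇒ uuxBxx ⇒ uuxuBxx ⇒ uuxuuBxx ⇒ uuxuuuxx

S ⇒ uSx   [S -> u S x]
uSx ⇒ uuSxx   [S -> u S x]
uuSxx ⇒ uuxBxx   [S -> x B]
uuxBxx ⇒ uuxuBxx   [B -> u B]
uuxuBxx ⇒ uuxuuBxx   [B -> u B]
uuxuuBxx ⇒ uuxuuuxx   [B -> u]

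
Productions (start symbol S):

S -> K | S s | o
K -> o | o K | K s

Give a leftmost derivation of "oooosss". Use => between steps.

S=>Ss=>Ks=>oKs=>oKss=>ooKss=>ooKsss=>oooKsss=>oooosss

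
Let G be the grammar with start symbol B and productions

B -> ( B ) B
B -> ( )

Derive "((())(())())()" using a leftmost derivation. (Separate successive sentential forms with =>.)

B => (B)B => ((B)B)B => ((())B)B => ((())(B)B)B => ((())(())B)B => ((())(())())B => ((())(())())()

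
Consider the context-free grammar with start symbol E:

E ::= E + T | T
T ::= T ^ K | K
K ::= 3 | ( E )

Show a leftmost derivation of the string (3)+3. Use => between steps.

E => E+T => T+T => K+T => (E)+T => (T)+T => (K)+T => (3)+T => (3)+K => (3)+3

E => E+T   [E ::= E + T]
E+T => T+T   [E ::= T]
T+T => K+T   [T ::= K]
K+T => (E)+T   [K ::= ( E )]
(E)+T => (T)+T   [E ::= T]
(T)+T => (K)+T   [T ::= K]
(K)+T => (3)+T   [K ::= 3]
(3)+T => (3)+K   [T ::= K]
(3)+K => (3)+3   [K ::= 3]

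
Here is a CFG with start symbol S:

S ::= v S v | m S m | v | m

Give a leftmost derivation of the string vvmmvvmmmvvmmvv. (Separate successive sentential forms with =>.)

S => vSv => vvSvv => vvmSmvv => vvmmSmmvv => vvmmvSvmmvv => vvmmvvSvvmmvv => vvmmvvmSmvvmmvv => vvmmvvmmmvvmmvv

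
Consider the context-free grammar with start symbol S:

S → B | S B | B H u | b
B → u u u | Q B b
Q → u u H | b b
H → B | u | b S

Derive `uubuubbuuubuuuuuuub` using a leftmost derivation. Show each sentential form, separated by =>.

S => B => QBb => uuHBb => uubSBb => uubBHuBb => uubQBbHuBb => uubuuHBbHuBb => uubuubSBbHuBb => uubuubbBbHuBb => uubuubbuuubHuBb => uubuubbuuubBuBb => uubuubbuuubuuuuBb => uubuubbuuubuuuuuuub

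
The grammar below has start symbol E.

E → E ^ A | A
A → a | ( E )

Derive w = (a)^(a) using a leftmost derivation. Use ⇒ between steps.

E ⇒ E^A ⇒ A^A ⇒ (E)^A ⇒ (A)^A ⇒ (a)^A ⇒ (a)^(E) ⇒ (a)^(A) ⇒ (a)^(a)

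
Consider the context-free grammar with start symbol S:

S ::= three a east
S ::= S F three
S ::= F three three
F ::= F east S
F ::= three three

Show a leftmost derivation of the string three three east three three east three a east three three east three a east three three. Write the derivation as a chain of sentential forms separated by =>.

S => F three three => F east S three three => F east S east S three three => three three east S east S three three => three three east F three three east S three three => three three east F east S three three east S three three => three three east three three east S three three east S three three => three three east three three east three a east three three east S three three => three three east three three east three a east three three east three a east three three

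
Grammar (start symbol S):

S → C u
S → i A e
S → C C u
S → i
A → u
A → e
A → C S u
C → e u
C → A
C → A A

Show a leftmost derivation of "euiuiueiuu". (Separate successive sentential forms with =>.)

S=>Cu=>Au=>CSuu=>AASuu=>CSuASuu=>ASuASuu=>CSuSuASuu=>euSuSuASuu=>euiuSuASuu=>euiuiuASuu=>euiuiueSuu=>euiuiueiuu

S => Cu   [S → C u]
Cu => Au   [C → A]
Au => CSuu   [A → C S u]
CSuu => AASuu   [C → A A]
AASuu => CSuASuu   [A → C S u]
CSuASuu => ASuASuu   [C → A]
ASuASuu => CSuSuASuu   [A → C S u]
CSuSuASuu => euSuSuASuu   [C → e u]
euSuSuASuu => euiuSuASuu   [S → i]
euiuSuASuu => euiuiuASuu   [S → i]
euiuiuASuu => euiuiueSuu   [A → e]
euiuiueSuu => euiuiueiuu   [S → i]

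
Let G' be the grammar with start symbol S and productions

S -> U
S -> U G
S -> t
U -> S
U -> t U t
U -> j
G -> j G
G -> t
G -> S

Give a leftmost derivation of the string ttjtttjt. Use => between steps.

S=>UG=>tUtG=>ttUttG=>ttjttG=>ttjttS=>ttjttUG=>ttjttSG=>ttjtttG=>ttjtttjG=>ttjtttjt

S => UG   [S -> U G]
UG => tUtG   [U -> t U t]
tUtG => ttUttG   [U -> t U t]
ttUttG => ttjttG   [U -> j]
ttjttG => ttjttS   [G -> S]
ttjttS => ttjttUG   [S -> U G]
ttjttUG => ttjttSG   [U -> S]
ttjttSG => ttjtttG   [S -> t]
ttjtttG => ttjtttjG   [G -> j G]
ttjtttjG => ttjtttjt   [G -> t]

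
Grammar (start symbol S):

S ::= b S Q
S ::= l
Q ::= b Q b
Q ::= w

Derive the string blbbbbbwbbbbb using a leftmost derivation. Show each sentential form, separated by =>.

S => bSQ   [S ::= b S Q]
bSQ => blQ   [S ::= l]
blQ => blbQb   [Q ::= b Q b]
blbQb => blbbQbb   [Q ::= b Q b]
blbbQbb => blbbbQbbb   [Q ::= b Q b]
blbbbQbbb => blbbbbQbbbb   [Q ::= b Q b]
blbbbbQbbbb => blbbbbbQbbbbb   [Q ::= b Q b]
blbbbbbQbbbbb => blbbbbbwbbbbb   [Q ::= w]

S => bSQ => blQ => blbQb => blbbQbb => blbbbQbbb => blbbbbQbbbb => blbbbbbQbbbbb => blbbbbbwbbbbb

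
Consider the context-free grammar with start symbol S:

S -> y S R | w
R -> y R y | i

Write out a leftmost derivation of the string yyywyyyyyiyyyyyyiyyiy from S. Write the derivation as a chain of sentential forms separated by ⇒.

S ⇒ ySR   [S -> y S R]
ySR ⇒ yySRR   [S -> y S R]
yySRR ⇒ yyySRRR   [S -> y S R]
yyySRRR ⇒ yyywRRR   [S -> w]
yyywRRR ⇒ yyywyRyRR   [R -> y R y]
yyywyRyRR ⇒ yyywyyRyyRR   [R -> y R y]
yyywyyRyyRR ⇒ yyywyyyRyyyRR   [R -> y R y]
yyywyyyRyyyRR ⇒ yyywyyyyRyyyyRR   [R -> y R y]
yyywyyyyRyyyyRR ⇒ yyywyyyyyRyyyyyRR   [R -> y R y]
yyywyyyyyRyyyyyRR ⇒ yyywyyyyyiyyyyyRR   [R -> i]
yyywyyyyyiyyyyyRR ⇒ yyywyyyyyiyyyyyyRyR   [R -> y R y]
yyywyyyyyiyyyyyyRyR ⇒ yyywyyyyyiyyyyyyiyR   [R -> i]
yyywyyyyyiyyyyyyiyR ⇒ yyywyyyyyiyyyyyyiyyRy   [R -> y R y]
yyywyyyyyiyyyyyyiyyRy ⇒ yyywyyyyyiyyyyyyiyyiy   [R -> i]

S ⇒ ySR ⇒ yySRR ⇒ yyySRRR ⇒ yyywRRR ⇒ yyywyRyRR ⇒ yyywyyRyyRR ⇒ yyywyyyRyyyRR ⇒ yyywyyyyRyyyyRR ⇒ yyywyyyyyRyyyyyRR ⇒ yyywyyyyyiyyyyyRR ⇒ yyywyyyyyiyyyyyyRyR ⇒ yyywyyyyyiyyyyyyiyR ⇒ yyywyyyyyiyyyyyyiyyRy ⇒ yyywyyyyyiyyyyyyiyyiy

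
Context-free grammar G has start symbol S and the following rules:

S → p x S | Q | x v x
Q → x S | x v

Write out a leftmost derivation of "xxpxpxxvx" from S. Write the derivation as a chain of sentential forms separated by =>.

S => Q => xS => xQ => xxS => xxpxS => xxpxpxS => xxpxpxxvx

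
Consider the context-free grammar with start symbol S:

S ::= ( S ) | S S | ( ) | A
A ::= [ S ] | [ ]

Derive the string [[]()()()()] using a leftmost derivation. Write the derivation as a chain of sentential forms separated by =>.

S => A => [S] => [SS] => [SSS] => [SSSS] => [SSSSS] => [ASSSS] => [[]SSSS] => [[]()SSS] => [[]()()SS] => [[]()()()S] => [[]()()()()]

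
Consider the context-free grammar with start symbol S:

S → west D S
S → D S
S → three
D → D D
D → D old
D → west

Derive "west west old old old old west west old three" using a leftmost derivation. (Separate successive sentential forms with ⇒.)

S ⇒ west D S   [S → west D S]
west D S ⇒ west D old S   [D → D old]
west D old S ⇒ west D old old S   [D → D old]
west D old old S ⇒ west D old old old S   [D → D old]
west D old old old S ⇒ west D old old old old S   [D → D old]
west D old old old old S ⇒ west west old old old old S   [D → west]
west west old old old old S ⇒ west west old old old old west D S   [S → west D S]
west west old old old old west D S ⇒ west west old old old old west D old S   [D → D old]
west west old old old old west D old S ⇒ west west old old old old west west old S   [D → west]
west west old old old old west west old S ⇒ west west old old old old west west old three   [S → three]

S ⇒ west D S ⇒ west D old S ⇒ west D old old S ⇒ west D old old old S ⇒ west D old old old old S ⇒ west west old old old old S ⇒ west west old old old old west D S ⇒ west west old old old old west D old S ⇒ west west old old old old west west old S ⇒ west west old old old old west west old three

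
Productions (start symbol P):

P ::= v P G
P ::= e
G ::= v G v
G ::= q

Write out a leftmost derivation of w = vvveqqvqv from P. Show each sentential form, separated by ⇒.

P⇒vPG⇒vvPGG⇒vvvPGGG⇒vvveGGG⇒vvveqGG⇒vvveqqG⇒vvveqqvGv⇒vvveqqvqv

P ⇒ vPG   [P ::= v P G]
vPG ⇒ vvPGG   [P ::= v P G]
vvPGG ⇒ vvvPGGG   [P ::= v P G]
vvvPGGG ⇒ vvveGGG   [P ::= e]
vvveGGG ⇒ vvveqGG   [G ::= q]
vvveqGG ⇒ vvveqqG   [G ::= q]
vvveqqG ⇒ vvveqqvGv   [G ::= v G v]
vvveqqvGv ⇒ vvveqqvqv   [G ::= q]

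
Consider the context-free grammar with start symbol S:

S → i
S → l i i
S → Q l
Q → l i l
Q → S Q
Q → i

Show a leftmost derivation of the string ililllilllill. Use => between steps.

S=>Ql=>SQl=>QlQl=>SQlQl=>iQlQl=>iSQlQl=>iQlQlQl=>ilillQlQl=>ililllillQl=>ililllilllill

S => Ql   [S → Q l]
Ql => SQl   [Q → S Q]
SQl => QlQl   [S → Q l]
QlQl => SQlQl   [Q → S Q]
SQlQl => iQlQl   [S → i]
iQlQl => iSQlQl   [Q → S Q]
iSQlQl => iQlQlQl   [S → Q l]
iQlQlQl => ilillQlQl   [Q → l i l]
ilillQlQl => ililllillQl   [Q → l i l]
ililllillQl => ililllilllill   [Q → l i l]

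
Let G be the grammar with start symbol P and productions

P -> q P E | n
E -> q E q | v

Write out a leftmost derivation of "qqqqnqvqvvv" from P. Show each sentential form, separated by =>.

P => qPE => qqPEE => qqqPEEE => qqqqPEEEE => qqqqnEEEE => qqqqnqEqEEE => qqqqnqvqEEE => qqqqnqvqvEE => qqqqnqvqvvE => qqqqnqvqvvv

P => qPE   [P -> q P E]
qPE => qqPEE   [P -> q P E]
qqPEE => qqqPEEE   [P -> q P E]
qqqPEEE => qqqqPEEEE   [P -> q P E]
qqqqPEEEE => qqqqnEEEE   [P -> n]
qqqqnEEEE => qqqqnqEqEEE   [E -> q E q]
qqqqnqEqEEE => qqqqnqvqEEE   [E -> v]
qqqqnqvqEEE => qqqqnqvqvEE   [E -> v]
qqqqnqvqvEE => qqqqnqvqvvE   [E -> v]
qqqqnqvqvvE => qqqqnqvqvvv   [E -> v]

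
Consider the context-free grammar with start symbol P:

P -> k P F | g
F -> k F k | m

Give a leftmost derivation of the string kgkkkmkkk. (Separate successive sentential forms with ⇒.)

P ⇒ kPF ⇒ kgF ⇒ kgkFk ⇒ kgkkFkk ⇒ kgkkkFkkk ⇒ kgkkkmkkk

P ⇒ kPF   [P -> k P F]
kPF ⇒ kgF   [P -> g]
kgF ⇒ kgkFk   [F -> k F k]
kgkFk ⇒ kgkkFkk   [F -> k F k]
kgkkFkk ⇒ kgkkkFkkk   [F -> k F k]
kgkkkFkkk ⇒ kgkkkmkkk   [F -> m]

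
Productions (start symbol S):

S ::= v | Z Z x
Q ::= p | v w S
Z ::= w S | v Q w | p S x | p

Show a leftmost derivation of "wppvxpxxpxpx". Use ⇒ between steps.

S ⇒ ZZx ⇒ wSZx ⇒ wZZxZx ⇒ wpSxZxZx ⇒ wpZZxxZxZx ⇒ wppSxZxxZxZx ⇒ wppvxZxxZxZx ⇒ wppvxpxxZxZx ⇒ wppvxpxxpxZx ⇒ wppvxpxxpxpx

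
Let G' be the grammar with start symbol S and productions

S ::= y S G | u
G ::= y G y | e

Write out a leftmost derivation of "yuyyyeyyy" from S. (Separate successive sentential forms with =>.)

S=>ySG=>yuG=>yuyGy=>yuyyGyy=>yuyyyGyyy=>yuyyyeyyy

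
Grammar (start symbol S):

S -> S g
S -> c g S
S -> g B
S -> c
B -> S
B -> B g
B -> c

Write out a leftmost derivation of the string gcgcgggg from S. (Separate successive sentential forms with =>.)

S => gB => gBg => gBgg => gSgg => gcgSgg => gcgSggg => gcgSgggg => gcgcgggg

S => gB   [S -> g B]
gB => gBg   [B -> B g]
gBg => gBgg   [B -> B g]
gBgg => gSgg   [B -> S]
gSgg => gcgSgg   [S -> c g S]
gcgSgg => gcgSggg   [S -> S g]
gcgSggg => gcgSgggg   [S -> S g]
gcgSgggg => gcgcgggg   [S -> c]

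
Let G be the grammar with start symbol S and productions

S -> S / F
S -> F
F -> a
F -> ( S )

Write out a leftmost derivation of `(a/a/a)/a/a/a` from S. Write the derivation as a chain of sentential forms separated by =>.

S => S/F => S/F/F => S/F/F/F => F/F/F/F => (S)/F/F/F => (S/F)/F/F/F => (S/F/F)/F/F/F => (F/F/F)/F/F/F => (a/F/F)/F/F/F => (a/a/F)/F/F/F => (a/a/a)/F/F/F => (a/a/a)/a/F/F => (a/a/a)/a/a/F => (a/a/a)/a/a/a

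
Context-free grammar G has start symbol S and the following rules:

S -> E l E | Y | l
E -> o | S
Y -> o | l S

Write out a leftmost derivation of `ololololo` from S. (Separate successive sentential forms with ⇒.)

S ⇒ ElE   [S -> E l E]
ElE ⇒ SlE   [E -> S]
SlE ⇒ ElElE   [S -> E l E]
ElElE ⇒ olElE   [E -> o]
olElE ⇒ olSlE   [E -> S]
olSlE ⇒ olElElE   [S -> E l E]
olElElE ⇒ ololElE   [E -> o]
ololElE ⇒ ololSlE   [E -> S]
ololSlE ⇒ ololElElE   [S -> E l E]
ololElElE ⇒ olololElE   [E -> o]
olololElE ⇒ ololololE   [E -> o]
ololololE ⇒ ololololo   [E -> o]

S ⇒ ElE ⇒ SlE ⇒ ElElE ⇒ olElE ⇒ olSlE ⇒ olElElE ⇒ ololElE ⇒ ololSlE ⇒ ololElElE ⇒ olololElE ⇒ ololololE ⇒ ololololo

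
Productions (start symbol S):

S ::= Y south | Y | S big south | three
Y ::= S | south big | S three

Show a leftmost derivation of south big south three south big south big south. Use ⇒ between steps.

S ⇒ S big south ⇒ S big south big south ⇒ Y south big south big south ⇒ S three south big south big south ⇒ Y south three south big south big south ⇒ south big south three south big south big south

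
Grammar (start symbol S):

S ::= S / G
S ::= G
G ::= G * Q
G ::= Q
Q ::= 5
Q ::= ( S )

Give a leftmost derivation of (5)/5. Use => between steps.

S=>S/G=>G/G=>Q/G=>(S)/G=>(G)/G=>(Q)/G=>(5)/G=>(5)/Q=>(5)/5

S => S/G   [S ::= S / G]
S/G => G/G   [S ::= G]
G/G => Q/G   [G ::= Q]
Q/G => (S)/G   [Q ::= ( S )]
(S)/G => (G)/G   [S ::= G]
(G)/G => (Q)/G   [G ::= Q]
(Q)/G => (5)/G   [Q ::= 5]
(5)/G => (5)/Q   [G ::= Q]
(5)/Q => (5)/5   [Q ::= 5]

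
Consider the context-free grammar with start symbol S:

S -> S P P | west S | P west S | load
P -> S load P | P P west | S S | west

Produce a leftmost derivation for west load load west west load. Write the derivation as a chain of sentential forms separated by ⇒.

S ⇒ west S   [S -> west S]
west S ⇒ west P west S   [S -> P west S]
west P west S ⇒ west S load P west S   [P -> S load P]
west S load P west S ⇒ west load load P west S   [S -> load]
west load load P west S ⇒ west load load west west S   [P -> west]
west load load west west S ⇒ west load load west west load   [S -> load]

S ⇒ west S ⇒ west P west S ⇒ west S load P west S ⇒ west load load P west S ⇒ west load load west west S ⇒ west load load west west load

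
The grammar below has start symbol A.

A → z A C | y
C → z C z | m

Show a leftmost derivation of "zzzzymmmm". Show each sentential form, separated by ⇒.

A ⇒ zAC   [A → z A C]
zAC ⇒ zzACC   [A → z A C]
zzACC ⇒ zzzACCC   [A → z A C]
zzzACCC ⇒ zzzzACCCC   [A → z A C]
zzzzACCCC ⇒ zzzzyCCCC   [A → y]
zzzzyCCCC ⇒ zzzzymCCC   [C → m]
zzzzymCCC ⇒ zzzzymmCC   [C → m]
zzzzymmCC ⇒ zzzzymmmC   [C → m]
zzzzymmmC ⇒ zzzzymmmm   [C → m]

A⇒zAC⇒zzACC⇒zzzACCC⇒zzzzACCCC⇒zzzzyCCCC⇒zzzzymCCC⇒zzzzymmCC⇒zzzzymmmC⇒zzzzymmmm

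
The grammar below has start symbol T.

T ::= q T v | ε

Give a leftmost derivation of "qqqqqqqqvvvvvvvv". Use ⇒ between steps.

T⇒qTv⇒qqTvv⇒qqqTvvv⇒qqqqTvvvv⇒qqqqqTvvvvv⇒qqqqqqTvvvvvv⇒qqqqqqqTvvvvvvv⇒qqqqqqqqTvvvvvvvv⇒qqqqqqqqvvvvvvvv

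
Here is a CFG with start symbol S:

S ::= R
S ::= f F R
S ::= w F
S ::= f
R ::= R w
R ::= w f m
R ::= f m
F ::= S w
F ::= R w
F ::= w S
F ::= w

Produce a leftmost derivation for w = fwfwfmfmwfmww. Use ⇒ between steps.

S ⇒ fFR   [S ::= f F R]
fFR ⇒ fwSR   [F ::= w S]
fwSR ⇒ fwfFRR   [S ::= f F R]
fwfFRR ⇒ fwfwSRR   [F ::= w S]
fwfwSRR ⇒ fwfwRRR   [S ::= R]
fwfwRRR ⇒ fwfwfmRR   [R ::= f m]
fwfwfmRR ⇒ fwfwfmfmR   [R ::= f m]
fwfwfmfmR ⇒ fwfwfmfmRw   [R ::= R w]
fwfwfmfmRw ⇒ fwfwfmfmRww   [R ::= R w]
fwfwfmfmRww ⇒ fwfwfmfmwfmww   [R ::= w f m]

S ⇒ fFR ⇒ fwSR ⇒ fwfFRR ⇒ fwfwSRR ⇒ fwfwRRR ⇒ fwfwfmRR ⇒ fwfwfmfmR ⇒ fwfwfmfmRw ⇒ fwfwfmfmRww ⇒ fwfwfmfmwfmww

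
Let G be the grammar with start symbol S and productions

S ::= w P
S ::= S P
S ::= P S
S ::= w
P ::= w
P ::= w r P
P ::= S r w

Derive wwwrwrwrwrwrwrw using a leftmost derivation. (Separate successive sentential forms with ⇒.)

S ⇒ wP   [S ::= w P]
wP ⇒ wSrw   [P ::= S r w]
wSrw ⇒ wwPrw   [S ::= w P]
wwPrw ⇒ wwwrPrw   [P ::= w r P]
wwwrPrw ⇒ wwwrwrPrw   [P ::= w r P]
wwwrwrPrw ⇒ wwwrwrwrPrw   [P ::= w r P]
wwwrwrwrPrw ⇒ wwwrwrwrwrPrw   [P ::= w r P]
wwwrwrwrwrPrw ⇒ wwwrwrwrwrSrwrw   [P ::= S r w]
wwwrwrwrwrSrwrw ⇒ wwwrwrwrwrwrwrw   [S ::= w]

S ⇒ wP ⇒ wSrw ⇒ wwPrw ⇒ wwwrPrw ⇒ wwwrwrPrw ⇒ wwwrwrwrPrw ⇒ wwwrwrwrwrPrw ⇒ wwwrwrwrwrSrwrw ⇒ wwwrwrwrwrwrwrw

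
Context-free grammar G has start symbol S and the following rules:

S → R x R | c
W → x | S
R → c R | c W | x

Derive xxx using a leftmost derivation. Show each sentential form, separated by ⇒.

S ⇒ RxR   [S → R x R]
RxR ⇒ xxR   [R → x]
xxR ⇒ xxx   [R → x]

S ⇒ RxR ⇒ xxR ⇒ xxx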